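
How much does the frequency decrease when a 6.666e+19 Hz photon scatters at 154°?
3.373e+19 Hz (decrease)

Convert frequency to wavelength (c = 299792458 m/s):
λ₀ = c/f₀ = 299792458/6.666e+19 = 4.4973366e-12 m = 4.4973 pm

Calculate Compton shift:
Δλ = λ_C(1 - cos(154°)) = 4.6071 pm

Final wavelength:
λ' = λ₀ + Δλ = 4.4973 + 4.6071 = 9.1044 pm

Final frequency:
f' = c/λ' = 299792458/9.1044000e-12 = 3.2928305e+19 Hz

Frequency shift (decrease):
Δf = f₀ - f' = 6.666e+19 - 3.2928305e+19 = 3.373e+19 Hz

(Intermediate values are shown rounded; full precision is carried through to the final answer.)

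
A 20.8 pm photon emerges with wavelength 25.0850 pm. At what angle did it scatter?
140.00°

First find the wavelength shift:
Δλ = λ' - λ = 25.0850 - 20.8 = 4.2850 pm

Using Δλ = λ_C(1 - cos θ), with λ_C = h/(m_e·c) ≈ 2.42631024 pm:
cos θ = 1 - Δλ/λ_C
cos θ = 1 - 4.2850/2.42631024
cos θ = -0.766056

θ = arccos(-0.766056)
θ = 140.00°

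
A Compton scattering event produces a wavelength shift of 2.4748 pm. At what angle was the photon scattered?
91.15°

From the Compton formula Δλ = λ_C(1 - cos θ), we can solve for θ:

cos θ = 1 - Δλ/λ_C

Given:
- Δλ = 2.4748 pm
- λ_C = h/(m_e·c) ≈ 2.42631024 pm

cos θ = 1 - 2.4748/2.42631024
cos θ = 1 - 1.019985
cos θ = -0.019985

θ = arccos(-0.019985)
θ = 91.15°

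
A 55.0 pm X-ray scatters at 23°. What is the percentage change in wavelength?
0.3507%

Calculate the Compton shift:
Δλ = λ_C(1 - cos(23°))
Δλ = 2.4263 × (1 - cos(23°))
Δλ = 2.4263 × 0.0795
Δλ = 0.1929 pm

Percentage change:
(Δλ/λ₀) × 100 = (0.1929/55.0) × 100
= 0.3507%

(Intermediate values are shown rounded; full precision is carried through to the final answer.)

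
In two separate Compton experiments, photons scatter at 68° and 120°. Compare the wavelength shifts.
120° produces the larger shift by a factor of 2.398

Calculate both shifts using Δλ = λ_C(1 - cos θ):

For θ₁ = 68°:
Δλ₁ = 2.4263 × (1 - cos(68°))
Δλ₁ = 2.4263 × 0.6254
Δλ₁ = 1.5174 pm

For θ₂ = 120°:
Δλ₂ = 2.4263 × (1 - cos(120°))
Δλ₂ = 2.4263 × 1.5000
Δλ₂ = 3.6395 pm

The 120° angle produces the larger shift.
Ratio: 3.6395/1.5174 = 2.398

(Intermediate values are shown rounded; full precision is carried through to the final answer.)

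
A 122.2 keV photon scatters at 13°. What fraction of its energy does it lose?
0.0061 (or 0.61%)

Calculate initial and final photon energies:

Initial: E₀ = 122.2 keV → λ₀ = 10.1460 pm
Compton shift: Δλ = 0.0622 pm
Final wavelength: λ' = 10.2082 pm
Final energy: E' = 121.4556 keV

Fractional energy loss:
(E₀ - E')/E₀ = (122.2000 - 121.4556)/122.2000
= 0.7444/122.2000
= 0.0061
= 0.61%

(Intermediate values are shown rounded; full precision is carried through to the final answer.)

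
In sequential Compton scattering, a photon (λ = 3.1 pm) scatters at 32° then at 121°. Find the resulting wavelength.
7.1446 pm

Apply Compton shift twice:

First scattering at θ₁ = 32°:
Δλ₁ = λ_C(1 - cos(32°))
Δλ₁ = 2.4263 × 0.1520
Δλ₁ = 0.3687 pm

After first scattering:
λ₁ = 3.1 + 0.3687 = 3.4687 pm

Second scattering at θ₂ = 121°:
Δλ₂ = λ_C(1 - cos(121°))
Δλ₂ = 2.4263 × 1.5150
Δλ₂ = 3.6760 pm

Final wavelength:
λ₂ = 3.4687 + 3.6760 = 7.1446 pm

Total shift: Δλ_total = 0.3687 + 3.6760 = 4.0446 pm

(Intermediate values are shown rounded; full precision is carried through to the final answer.)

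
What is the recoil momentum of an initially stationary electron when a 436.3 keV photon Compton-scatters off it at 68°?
2.2565e-22 kg·m/s

The electron is initially at rest, so by conservation of momentum:
p⃗_e = p⃗₀ − p⃗'  (incident photon momentum minus scattered photon momentum)

Photon momentum magnitudes (p = h/λ = E/c):
λ₀ = hc/E₀ = 2.8417 pm → p₀ = h/λ₀ = 2.3317e-22 kg·m/s
Δλ = λ_C(1 − cos 68°) = 1.5174 pm
λ' = 4.3591 pm → p' = h/λ' = 1.5200e-22 kg·m/s

The scattered photon makes angle θ = 68° with the incident direction, so by the law of cosines:
|p⃗_e|² = p₀² + p'² − 2p₀p'cos θ
|p⃗_e|² = (2.3317e-22)² + (1.5200e-22)² − 2·2.3317e-22·1.5200e-22·cos(68°)
|p⃗_e| = 2.2565e-22 kg·m/s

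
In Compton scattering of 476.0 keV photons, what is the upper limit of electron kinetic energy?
309.7418 keV

Maximum energy transfer occurs at θ = 180° (backscattering).

Initial photon: E₀ = 476.0 keV → λ₀ = 2.6047 pm

Maximum Compton shift (at 180°):
Δλ_max = 2λ_C = 2 × 2.4263 = 4.8526 pm

Final wavelength:
λ' = 2.6047 + 4.8526 = 7.4573 pm

Minimum photon energy (maximum energy to electron):
E'_min = hc/λ' = 166.2582 keV

Maximum electron kinetic energy:
K_max = E₀ - E'_min = 476.0000 - 166.2582 = 309.7418 keV

(Intermediate values are shown rounded; full precision is carried through to the final answer.)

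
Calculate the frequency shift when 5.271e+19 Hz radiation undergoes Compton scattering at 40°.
4.783e+18 Hz (decrease)

Convert frequency to wavelength (c = 299792458 m/s):
λ₀ = c/f₀ = 299792458/5.271e+19 = 5.6875822e-12 m = 5.6876 pm

Calculate Compton shift:
Δλ = λ_C(1 - cos(40°)) = 0.5676 pm

Final wavelength:
λ' = λ₀ + Δλ = 5.6876 + 0.5676 = 6.2552 pm

Final frequency:
f' = c/λ' = 299792458/6.2552310e-12 = 4.7926681e+19 Hz

Frequency shift (decrease):
Δf = f₀ - f' = 5.271e+19 - 4.7926681e+19 = 4.783e+18 Hz

(Intermediate values are shown rounded; full precision is carried through to the final answer.)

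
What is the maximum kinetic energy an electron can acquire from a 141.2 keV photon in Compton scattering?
50.2583 keV

Maximum energy transfer occurs at θ = 180° (backscattering).

Initial photon: E₀ = 141.2 keV → λ₀ = 8.7808 pm

Maximum Compton shift (at 180°):
Δλ_max = 2λ_C = 2 × 2.4263 = 4.8526 pm

Final wavelength:
λ' = 8.7808 + 4.8526 = 13.6334 pm

Minimum photon energy (maximum energy to electron):
E'_min = hc/λ' = 90.9417 keV

Maximum electron kinetic energy:
K_max = E₀ - E'_min = 141.2000 - 90.9417 = 50.2583 keV

(Intermediate values are shown rounded; full precision is carried through to the final answer.)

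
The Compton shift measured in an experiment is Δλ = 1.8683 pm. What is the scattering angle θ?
76.70°

From the Compton formula Δλ = λ_C(1 - cos θ), we can solve for θ:

cos θ = 1 - Δλ/λ_C

Given:
- Δλ = 1.8683 pm
- λ_C = h/(m_e·c) ≈ 2.42631024 pm

cos θ = 1 - 1.8683/2.42631024
cos θ = 1 - 0.770017
cos θ = 0.229983

θ = arccos(0.229983)
θ = 76.70°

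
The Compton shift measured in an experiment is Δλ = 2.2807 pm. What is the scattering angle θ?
86.56°

From the Compton formula Δλ = λ_C(1 - cos θ), we can solve for θ:

cos θ = 1 - Δλ/λ_C

Given:
- Δλ = 2.2807 pm
- λ_C = h/(m_e·c) ≈ 2.42631024 pm

cos θ = 1 - 2.2807/2.42631024
cos θ = 1 - 0.939987
cos θ = 0.060013

θ = arccos(0.060013)
θ = 86.56°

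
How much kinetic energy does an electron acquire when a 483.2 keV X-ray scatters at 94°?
242.9885 keV

By energy conservation: K_e = E_initial - E_final

First find the scattered photon energy:
Initial wavelength: λ = hc/E = 2.5659 pm
Compton shift: Δλ = λ_C(1 - cos(94°)) = 2.5956 pm
Final wavelength: λ' = 2.5659 + 2.5956 = 5.1615 pm
Final photon energy: E' = hc/λ' = 240.2115 keV

Electron kinetic energy:
K_e = E - E' = 483.2000 - 240.2115 = 242.9885 keV

(Intermediate values are shown rounded; full precision is carried through to the final answer.)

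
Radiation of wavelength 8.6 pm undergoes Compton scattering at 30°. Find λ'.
8.9251 pm

Using the Compton formula: λ' = λ + λ_C(1 − cos θ)

For θ = 30°, cos θ = √3/2 (exact) ≈ 0.8660, so:
1 − cos 30° = 1 − (√3/2) ≈ 0.1340

Δλ = λ_C × 0.1340 = 2.4263 × 0.1340 = 0.3251 pm

λ' = 8.6 + 0.3251 = 8.9251 pm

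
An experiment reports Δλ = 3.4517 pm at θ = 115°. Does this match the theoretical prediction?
Yes, consistent

Calculate the expected shift for θ = 115°:

Δλ_expected = λ_C(1 - cos(115°))
Δλ_expected = 2.4263 × (1 - cos(115°))
Δλ_expected = 2.4263 × 1.4226
Δλ_expected = 3.4517 pm

Given shift: 3.4517 pm
Expected shift: 3.4517 pm
Difference: 0.0000 pm

The values match. This is consistent with Compton scattering at the stated angle.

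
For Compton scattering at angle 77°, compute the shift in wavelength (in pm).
1.8805 pm

Using the Compton scattering formula:
Δλ = λ_C(1 - cos θ)

where λ_C = h/(m_e·c) ≈ 2.4263 pm is the Compton wavelength of an electron.

For θ = 77°:
cos(77°) = 0.2250
1 - cos(77°) = 0.7750

Δλ = 2.4263 × 0.7750
Δλ = 1.8805 pm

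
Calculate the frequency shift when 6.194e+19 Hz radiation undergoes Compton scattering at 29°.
3.663e+18 Hz (decrease)

Convert frequency to wavelength (c = 299792458 m/s):
λ₀ = c/f₀ = 299792458/6.194e+19 = 4.8400461e-12 m = 4.8400 pm

Calculate Compton shift:
Δλ = λ_C(1 - cos(29°)) = 0.3042 pm

Final wavelength:
λ' = λ₀ + Δλ = 4.8400 + 0.3042 = 5.1443 pm

Final frequency:
f' = c/λ' = 299792458/5.1442576e-12 = 5.8277108e+19 Hz

Frequency shift (decrease):
Δf = f₀ - f' = 6.194e+19 - 5.8277108e+19 = 3.663e+18 Hz

(Intermediate values are shown rounded; full precision is carried through to the final answer.)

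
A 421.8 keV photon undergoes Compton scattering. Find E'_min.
159.1167 keV (at θ = 180°)

The scattered photon has minimum energy when its wavelength is maximum, i.e., when the Compton shift Δλ = λ_C(1 − cos θ) is maximum. This occurs at θ = 180° (backscattering), giving Δλ_max = 2λ_C = 4.8526 pm.

Initial wavelength: λ₀ = hc/E₀ = 2.9394 pm
Maximum final wavelength: λ'_max = λ₀ + 2λ_C = 2.9394 + 4.8526 = 7.7920 pm
Minimum final energy: E'_min = hc/λ'_max = 159.1167 keV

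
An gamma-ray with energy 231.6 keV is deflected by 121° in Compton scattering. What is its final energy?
137.3128 keV

First convert energy to wavelength:
λ = hc/E, with hc ≈ 1239.842 keV·pm (i.e. 1239.842 eV·nm)

For E = 231.6 keV = 231600 eV:
λ = 1239.842 keV·pm / 231.6 keV
λ = 5.3534 pm

Calculate the Compton shift:
Δλ = λ_C(1 - cos(121°)) = 2.4263 × 1.5150
Δλ = 3.6760 pm

Final wavelength:
λ' = 5.3534 + 3.6760 = 9.0293 pm

Final energy:
E' = hc/λ' = 1239.842 / 9.0293 = 137.3128 keV

(Intermediate values are shown rounded; full precision is carried through to the final answer.)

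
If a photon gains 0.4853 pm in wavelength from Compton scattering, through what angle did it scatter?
36.87°

From the Compton formula Δλ = λ_C(1 - cos θ), we can solve for θ:

cos θ = 1 - Δλ/λ_C

Given:
- Δλ = 0.4853 pm
- λ_C = h/(m_e·c) ≈ 2.42631024 pm

cos θ = 1 - 0.4853/2.42631024
cos θ = 1 - 0.200016
cos θ = 0.799984

θ = arccos(0.799984)
θ = 36.87°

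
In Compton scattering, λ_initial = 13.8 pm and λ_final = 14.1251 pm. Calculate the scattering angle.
30.00°

First find the wavelength shift:
Δλ = λ' - λ = 14.1251 - 13.8 = 0.3251 pm

Using Δλ = λ_C(1 - cos θ), with λ_C = h/(m_e·c) ≈ 2.42631024 pm:
cos θ = 1 - Δλ/λ_C
cos θ = 1 - 0.3251/2.42631024
cos θ = 0.866011

θ = arccos(0.866011)
θ = 30.00°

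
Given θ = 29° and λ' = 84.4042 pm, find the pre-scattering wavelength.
84.1000 pm

From λ' = λ + Δλ, we have λ = λ' - Δλ

First calculate the Compton shift:
Δλ = λ_C(1 - cos θ)
Δλ = 2.4263 × (1 - cos(29°))
Δλ = 2.4263 × 0.1254
Δλ = 0.3042 pm

Initial wavelength:
λ = λ' - Δλ
λ = 84.4042 - 0.3042
λ = 84.1000 pm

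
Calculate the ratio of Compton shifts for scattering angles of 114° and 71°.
114° produces the larger shift by a factor of 2.086

Calculate both shifts using Δλ = λ_C(1 - cos θ):

For θ₁ = 71°:
Δλ₁ = 2.4263 × (1 - cos(71°))
Δλ₁ = 2.4263 × 0.6744
Δλ₁ = 1.6364 pm

For θ₂ = 114°:
Δλ₂ = 2.4263 × (1 - cos(114°))
Δλ₂ = 2.4263 × 1.4067
Δλ₂ = 3.4132 pm

The 114° angle produces the larger shift.
Ratio: 3.4132/1.6364 = 2.086

(Intermediate values are shown rounded; full precision is carried through to the final answer.)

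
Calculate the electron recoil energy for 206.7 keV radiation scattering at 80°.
51.7828 keV

By energy conservation: K_e = E_initial - E_final

First find the scattered photon energy:
Initial wavelength: λ = hc/E = 5.9983 pm
Compton shift: Δλ = λ_C(1 - cos(80°)) = 2.0050 pm
Final wavelength: λ' = 5.9983 + 2.0050 = 8.0033 pm
Final photon energy: E' = hc/λ' = 154.9172 keV

Electron kinetic energy:
K_e = E - E' = 206.7000 - 154.9172 = 51.7828 keV

(Intermediate values are shown rounded; full precision is carried through to the final answer.)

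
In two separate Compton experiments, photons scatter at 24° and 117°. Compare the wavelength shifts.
117° produces the larger shift by a factor of 16.818

Calculate both shifts using Δλ = λ_C(1 - cos θ):

For θ₁ = 24°:
Δλ₁ = 2.4263 × (1 - cos(24°))
Δλ₁ = 2.4263 × 0.0865
Δλ₁ = 0.2098 pm

For θ₂ = 117°:
Δλ₂ = 2.4263 × (1 - cos(117°))
Δλ₂ = 2.4263 × 1.4540
Δλ₂ = 3.5278 pm

The 117° angle produces the larger shift.
Ratio: 3.5278/0.2098 = 16.818

(Intermediate values are shown rounded; full precision is carried through to the final answer.)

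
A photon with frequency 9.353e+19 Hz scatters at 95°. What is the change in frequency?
4.222e+19 Hz (decrease)

Convert frequency to wavelength (c = 299792458 m/s):
λ₀ = c/f₀ = 299792458/9.353e+19 = 3.2053080e-12 m = 3.2053 pm

Calculate Compton shift:
Δλ = λ_C(1 - cos(95°)) = 2.6378 pm

Final wavelength:
λ' = λ₀ + Δλ = 3.2053 + 2.6378 = 5.8431 pm

Final frequency:
f' = c/λ' = 299792458/5.8430851e-12 = 5.1307221e+19 Hz

Frequency shift (decrease):
Δf = f₀ - f' = 9.353e+19 - 5.1307221e+19 = 4.222e+19 Hz

(Intermediate values are shown rounded; full precision is carried through to the final answer.)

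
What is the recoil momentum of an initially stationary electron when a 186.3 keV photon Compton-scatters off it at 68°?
1.0217e-22 kg·m/s

The electron is initially at rest, so by conservation of momentum:
p⃗_e = p⃗₀ − p⃗'  (incident photon momentum minus scattered photon momentum)

Photon momentum magnitudes (p = h/λ = E/c):
λ₀ = hc/E₀ = 6.6551 pm → p₀ = h/λ₀ = 9.9564e-23 kg·m/s
Δλ = λ_C(1 − cos 68°) = 1.5174 pm
λ' = 8.1725 pm → p' = h/λ' = 8.1078e-23 kg·m/s

The scattered photon makes angle θ = 68° with the incident direction, so by the law of cosines:
|p⃗_e|² = p₀² + p'² − 2p₀p'cos θ
|p⃗_e|² = (9.9564e-23)² + (8.1078e-23)² − 2·9.9564e-23·8.1078e-23·cos(68°)
|p⃗_e| = 1.0217e-22 kg·m/s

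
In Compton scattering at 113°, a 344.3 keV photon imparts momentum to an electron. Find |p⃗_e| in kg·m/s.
2.3778e-22 kg·m/s

The electron is initially at rest, so by conservation of momentum:
p⃗_e = p⃗₀ − p⃗'  (incident photon momentum minus scattered photon momentum)

Photon momentum magnitudes (p = h/λ = E/c):
λ₀ = hc/E₀ = 3.6011 pm → p₀ = h/λ₀ = 1.8400e-22 kg·m/s
Δλ = λ_C(1 − cos 113°) = 3.3743 pm
λ' = 6.9754 pm → p' = h/λ' = 9.4992e-23 kg·m/s

The scattered photon makes angle θ = 113° with the incident direction, so by the law of cosines:
|p⃗_e|² = p₀² + p'² − 2p₀p'cos θ
|p⃗_e|² = (1.8400e-22)² + (9.4992e-23)² − 2·1.8400e-22·9.4992e-23·cos(113°)
|p⃗_e| = 2.3778e-22 kg·m/s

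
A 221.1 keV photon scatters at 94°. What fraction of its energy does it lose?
0.3164 (or 31.64%)

Calculate initial and final photon energies:

Initial: E₀ = 221.1 keV → λ₀ = 5.6076 pm
Compton shift: Δλ = 2.5956 pm
Final wavelength: λ' = 8.2032 pm
Final energy: E' = 151.1418 keV

Fractional energy loss:
(E₀ - E')/E₀ = (221.1000 - 151.1418)/221.1000
= 69.9582/221.1000
= 0.3164
= 31.64%

(Intermediate values are shown rounded; full precision is carried through to the final answer.)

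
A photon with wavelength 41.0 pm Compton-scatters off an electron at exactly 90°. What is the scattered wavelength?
43.4263 pm

Using the Compton formula: λ' = λ + λ_C(1 − cos θ)

For θ = 90°, cos θ = 0 (exact) = 0.0000, so:
1 − cos 90° = 1 − (0) = 1.0000

Δλ = λ_C × 1.0000 = 2.4263 × 1.0000 = 2.4263 pm

λ' = 41.0 + 2.4263 = 43.4263 pm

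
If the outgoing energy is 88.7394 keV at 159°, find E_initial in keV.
133.6000 keV

Convert final energy to wavelength (hc ≈ 1239.842 keV·pm):
λ' = hc/E' = 1239.842 / 88.7394 = 13.9717 pm

Calculate the Compton shift:
Δλ = λ_C(1 - cos(159°))
Δλ = 2.4263 × (1 - cos(159°))
Δλ = 4.6915 pm

Initial wavelength:
λ = λ' - Δλ = 13.9717 - 4.6915 = 9.2803 pm

Initial energy:
E = hc/λ = 1239.842 / 9.2803 = 133.6000 keV

(Intermediate values are shown rounded; full precision is carried through to the final answer.)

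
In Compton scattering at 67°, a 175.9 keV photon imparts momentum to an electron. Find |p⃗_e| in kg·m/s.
9.5745e-23 kg·m/s

The electron is initially at rest, so by conservation of momentum:
p⃗_e = p⃗₀ − p⃗'  (incident photon momentum minus scattered photon momentum)

Photon momentum magnitudes (p = h/λ = E/c):
λ₀ = hc/E₀ = 7.0486 pm → p₀ = h/λ₀ = 9.4006e-23 kg·m/s
Δλ = λ_C(1 − cos 67°) = 1.4783 pm
λ' = 8.5268 pm → p' = h/λ' = 7.7708e-23 kg·m/s

The scattered photon makes angle θ = 67° with the incident direction, so by the law of cosines:
|p⃗_e|² = p₀² + p'² − 2p₀p'cos θ
|p⃗_e|² = (9.4006e-23)² + (7.7708e-23)² − 2·9.4006e-23·7.7708e-23·cos(67°)
|p⃗_e| = 9.5745e-23 kg·m/s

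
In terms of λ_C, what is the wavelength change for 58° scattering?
0.4701 λ_C

The Compton shift formula is:
Δλ = λ_C(1 - cos θ)

Dividing both sides by λ_C:
Δλ/λ_C = 1 - cos θ

For θ = 58°:
Δλ/λ_C = 1 - cos(58°)
Δλ/λ_C = 1 - 0.5299
Δλ/λ_C = 0.4701

This means the shift is 0.4701 × λ_C = 1.1406 pm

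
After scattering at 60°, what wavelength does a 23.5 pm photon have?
24.7132 pm

Using the Compton scattering formula:
λ' = λ + Δλ = λ + λ_C(1 - cos θ)

Given:
- Initial wavelength λ = 23.5 pm
- Scattering angle θ = 60°
- Compton wavelength λ_C ≈ 2.4263 pm

Calculate the shift:
Δλ = 2.4263 × (1 - cos(60°))
Δλ = 2.4263 × 0.5000
Δλ = 1.2132 pm

Final wavelength:
λ' = 23.5 + 1.2132 = 24.7132 pm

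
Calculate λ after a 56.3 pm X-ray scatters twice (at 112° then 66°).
61.0747 pm

Apply Compton shift twice:

First scattering at θ₁ = 112°:
Δλ₁ = λ_C(1 - cos(112°))
Δλ₁ = 2.4263 × 1.3746
Δλ₁ = 3.3352 pm

After first scattering:
λ₁ = 56.3 + 3.3352 = 59.6352 pm

Second scattering at θ₂ = 66°:
Δλ₂ = λ_C(1 - cos(66°))
Δλ₂ = 2.4263 × 0.5933
Δλ₂ = 1.4394 pm

Final wavelength:
λ₂ = 59.6352 + 1.4394 = 61.0747 pm

Total shift: Δλ_total = 3.3352 + 1.4394 = 4.7747 pm

(Intermediate values are shown rounded; full precision is carried through to the final answer.)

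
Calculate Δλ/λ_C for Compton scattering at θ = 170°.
1.9848 λ_C

The Compton shift formula is:
Δλ = λ_C(1 - cos θ)

Dividing both sides by λ_C:
Δλ/λ_C = 1 - cos θ

For θ = 170°:
Δλ/λ_C = 1 - cos(170°)
Δλ/λ_C = 1 - -0.9848
Δλ/λ_C = 1.9848

This means the shift is 1.9848 × λ_C = 4.8158 pm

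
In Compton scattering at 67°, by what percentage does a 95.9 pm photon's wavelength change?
1.5415%

Calculate the Compton shift:
Δλ = λ_C(1 - cos(67°))
Δλ = 2.4263 × (1 - cos(67°))
Δλ = 2.4263 × 0.6093
Δλ = 1.4783 pm

Percentage change:
(Δλ/λ₀) × 100 = (1.4783/95.9) × 100
= 1.5415%

(Intermediate values are shown rounded; full precision is carried through to the final answer.)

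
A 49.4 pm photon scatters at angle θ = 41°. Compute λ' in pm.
49.9952 pm

Using the Compton scattering formula:
λ' = λ + Δλ = λ + λ_C(1 - cos θ)

Given:
- Initial wavelength λ = 49.4 pm
- Scattering angle θ = 41°
- Compton wavelength λ_C ≈ 2.4263 pm

Calculate the shift:
Δλ = 2.4263 × (1 - cos(41°))
Δλ = 2.4263 × 0.2453
Δλ = 0.5952 pm

Final wavelength:
λ' = 49.4 + 0.5952 = 49.9952 pm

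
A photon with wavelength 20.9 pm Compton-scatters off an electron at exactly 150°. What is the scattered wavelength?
25.4276 pm

Using the Compton formula: λ' = λ + λ_C(1 − cos θ)

For θ = 150°, cos θ = -√3/2 (exact) ≈ -0.8660, so:
1 − cos 150° = 1 − (-√3/2) ≈ 1.8660

Δλ = λ_C × 1.8660 = 2.4263 × 1.8660 = 4.5276 pm

λ' = 20.9 + 4.5276 = 25.4276 pm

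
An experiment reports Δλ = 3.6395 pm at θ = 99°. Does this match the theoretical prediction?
No, inconsistent

Calculate the expected shift for θ = 99°:

Δλ_expected = λ_C(1 - cos(99°))
Δλ_expected = 2.4263 × (1 - cos(99°))
Δλ_expected = 2.4263 × 1.1564
Δλ_expected = 2.8059 pm

Given shift: 3.6395 pm
Expected shift: 2.8059 pm
Difference: 0.8336 pm

The values do not match. The given shift corresponds to θ ≈ 120.0°, not 99°.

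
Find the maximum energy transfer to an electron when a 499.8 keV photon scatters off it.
330.7298 keV

Maximum energy transfer occurs at θ = 180° (backscattering).

Initial photon: E₀ = 499.8 keV → λ₀ = 2.4807 pm

Maximum Compton shift (at 180°):
Δλ_max = 2λ_C = 2 × 2.4263 = 4.8526 pm

Final wavelength:
λ' = 2.4807 + 4.8526 = 7.3333 pm

Minimum photon energy (maximum energy to electron):
E'_min = hc/λ' = 169.0702 keV

Maximum electron kinetic energy:
K_max = E₀ - E'_min = 499.8000 - 169.0702 = 330.7298 keV

(Intermediate values are shown rounded; full precision is carried through to the final answer.)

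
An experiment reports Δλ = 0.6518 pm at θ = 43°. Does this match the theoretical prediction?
Yes, consistent

Calculate the expected shift for θ = 43°:

Δλ_expected = λ_C(1 - cos(43°))
Δλ_expected = 2.4263 × (1 - cos(43°))
Δλ_expected = 2.4263 × 0.2686
Δλ_expected = 0.6518 pm

Given shift: 0.6518 pm
Expected shift: 0.6518 pm
Difference: 0.0000 pm

The values match. This is consistent with Compton scattering at the stated angle.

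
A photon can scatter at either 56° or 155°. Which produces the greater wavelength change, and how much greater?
155° produces the larger shift by a factor of 4.325

Calculate both shifts using Δλ = λ_C(1 - cos θ):

For θ₁ = 56°:
Δλ₁ = 2.4263 × (1 - cos(56°))
Δλ₁ = 2.4263 × 0.4408
Δλ₁ = 1.0695 pm

For θ₂ = 155°:
Δλ₂ = 2.4263 × (1 - cos(155°))
Δλ₂ = 2.4263 × 1.9063
Δλ₂ = 4.6253 pm

The 155° angle produces the larger shift.
Ratio: 4.6253/1.0695 = 4.325

(Intermediate values are shown rounded; full precision is carried through to the final answer.)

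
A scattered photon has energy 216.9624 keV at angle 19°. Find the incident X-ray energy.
222.1000 keV

Convert final energy to wavelength (hc ≈ 1239.842 keV·pm):
λ' = hc/E' = 1239.842 / 216.9624 = 5.7145 pm

Calculate the Compton shift:
Δλ = λ_C(1 - cos(19°))
Δλ = 2.4263 × (1 - cos(19°))
Δλ = 0.1322 pm

Initial wavelength:
λ = λ' - Δλ = 5.7145 - 0.1322 = 5.5824 pm

Initial energy:
E = hc/λ = 1239.842 / 5.5824 = 222.1000 keV

(Intermediate values are shown rounded; full precision is carried through to the final answer.)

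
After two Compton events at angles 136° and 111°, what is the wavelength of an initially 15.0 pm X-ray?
22.4675 pm

Apply Compton shift twice:

First scattering at θ₁ = 136°:
Δλ₁ = λ_C(1 - cos(136°))
Δλ₁ = 2.4263 × 1.7193
Δλ₁ = 4.1717 pm

After first scattering:
λ₁ = 15.0 + 4.1717 = 19.1717 pm

Second scattering at θ₂ = 111°:
Δλ₂ = λ_C(1 - cos(111°))
Δλ₂ = 2.4263 × 1.3584
Δλ₂ = 3.2958 pm

Final wavelength:
λ₂ = 19.1717 + 3.2958 = 22.4675 pm

Total shift: Δλ_total = 4.1717 + 3.2958 = 7.4675 pm

(Intermediate values are shown rounded; full precision is carried through to the final answer.)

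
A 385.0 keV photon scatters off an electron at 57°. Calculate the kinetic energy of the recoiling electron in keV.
98.3456 keV

By energy conservation: K_e = E_initial - E_final

First find the scattered photon energy:
Initial wavelength: λ = hc/E = 3.2204 pm
Compton shift: Δλ = λ_C(1 - cos(57°)) = 1.1048 pm
Final wavelength: λ' = 3.2204 + 1.1048 = 4.3252 pm
Final photon energy: E' = hc/λ' = 286.6544 keV

Electron kinetic energy:
K_e = E - E' = 385.0000 - 286.6544 = 98.3456 keV

(Intermediate values are shown rounded; full precision is carried through to the final answer.)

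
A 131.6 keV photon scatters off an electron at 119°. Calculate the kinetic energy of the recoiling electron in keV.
36.4026 keV

By energy conservation: K_e = E_initial - E_final

First find the scattered photon energy:
Initial wavelength: λ = hc/E = 9.4213 pm
Compton shift: Δλ = λ_C(1 - cos(119°)) = 3.6026 pm
Final wavelength: λ' = 9.4213 + 3.6026 = 13.0239 pm
Final photon energy: E' = hc/λ' = 95.1974 keV

Electron kinetic energy:
K_e = E - E' = 131.6000 - 95.1974 = 36.4026 keV

(Intermediate values are shown rounded; full precision is carried through to the final answer.)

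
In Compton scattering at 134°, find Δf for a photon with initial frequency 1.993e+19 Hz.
4.278e+18 Hz (decrease)

Convert frequency to wavelength (c = 299792458 m/s):
λ₀ = c/f₀ = 299792458/1.993e+19 = 1.5042271e-11 m = 15.0423 pm

Calculate Compton shift:
Δλ = λ_C(1 - cos(134°)) = 4.1118 pm

Final wavelength:
λ' = λ₀ + Δλ = 15.0423 + 4.1118 = 19.1540 pm

Final frequency:
f' = c/λ' = 299792458/1.9154038e-11 = 1.5651658e+19 Hz

Frequency shift (decrease):
Δf = f₀ - f' = 1.993e+19 - 1.5651658e+19 = 4.278e+18 Hz

(Intermediate values are shown rounded; full precision is carried through to the final answer.)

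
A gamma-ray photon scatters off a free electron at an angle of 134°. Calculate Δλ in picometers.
4.1118 pm

Using the Compton scattering formula:
Δλ = λ_C(1 - cos θ)

where λ_C = h/(m_e·c) ≈ 2.4263 pm is the Compton wavelength of an electron.

For θ = 134°:
cos(134°) = -0.6947
1 - cos(134°) = 1.6947

Δλ = 2.4263 × 1.6947
Δλ = 4.1118 pm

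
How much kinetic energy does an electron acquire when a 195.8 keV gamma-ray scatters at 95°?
57.5785 keV

By energy conservation: K_e = E_initial - E_final

First find the scattered photon energy:
Initial wavelength: λ = hc/E = 6.3322 pm
Compton shift: Δλ = λ_C(1 - cos(95°)) = 2.6378 pm
Final wavelength: λ' = 6.3322 + 2.6378 = 8.9700 pm
Final photon energy: E' = hc/λ' = 138.2215 keV

Electron kinetic energy:
K_e = E - E' = 195.8000 - 138.2215 = 57.5785 keV

(Intermediate values are shown rounded; full precision is carried through to the final answer.)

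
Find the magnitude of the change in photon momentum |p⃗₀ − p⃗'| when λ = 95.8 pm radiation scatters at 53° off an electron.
6.1418e-24 kg·m/s

Photon momentum magnitude is p = h/λ.

Initial momentum:
p₀ = h/λ = 6.6261e-34/9.5800e-11 = 6.9166e-24 kg·m/s

After scattering:
λ' = λ + Δλ = 95.8 + 0.9661 = 96.7661 pm
p' = h/λ' = 6.6261e-34/9.6766e-11 = 6.8475e-24 kg·m/s

Momentum is a vector; the scattered photon's direction makes angle θ = 53° with the incident direction. The magnitude of the vector change Δp⃗ = p⃗₀ − p⃗' is found from the law of cosines:
|Δp⃗|² = p₀² + p'² − 2p₀p'cos θ
|Δp⃗|² = (6.9166e-24)² + (6.8475e-24)² − 2·6.9166e-24·6.8475e-24·cos(53°)
|Δp⃗| = 6.1418e-24 kg·m/s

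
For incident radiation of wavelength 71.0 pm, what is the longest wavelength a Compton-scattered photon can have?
75.8526 pm (at θ = 180°)

The Compton shift is Δλ = λ_C(1 − cos θ).

Since cos θ ranges from −1 to 1, the factor (1 − cos θ) ranges from 0 to 2; the maximum shift occurs at θ = 180° (backscattering):
Δλ_max = 2λ_C = 2 × 2.4263 pm = 4.8526 pm

Maximum scattered wavelength:
λ'_max = λ₀ + Δλ_max = 71.0 + 4.8526 = 75.8526 pm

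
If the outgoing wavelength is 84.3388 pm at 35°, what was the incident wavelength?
83.9000 pm

From λ' = λ + Δλ, we have λ = λ' - Δλ

First calculate the Compton shift:
Δλ = λ_C(1 - cos θ)
Δλ = 2.4263 × (1 - cos(35°))
Δλ = 2.4263 × 0.1808
Δλ = 0.4388 pm

Initial wavelength:
λ = λ' - Δλ
λ = 84.3388 - 0.4388
λ = 83.9000 pm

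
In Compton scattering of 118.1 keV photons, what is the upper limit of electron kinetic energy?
37.3331 keV

Maximum energy transfer occurs at θ = 180° (backscattering).

Initial photon: E₀ = 118.1 keV → λ₀ = 10.4982 pm

Maximum Compton shift (at 180°):
Δλ_max = 2λ_C = 2 × 2.4263 = 4.8526 pm

Final wavelength:
λ' = 10.4982 + 4.8526 = 15.3509 pm

Minimum photon energy (maximum energy to electron):
E'_min = hc/λ' = 80.7669 keV

Maximum electron kinetic energy:
K_max = E₀ - E'_min = 118.1000 - 80.7669 = 37.3331 keV

(Intermediate values are shown rounded; full precision is carried through to the final answer.)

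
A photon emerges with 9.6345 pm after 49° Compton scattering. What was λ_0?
8.8000 pm

From λ' = λ + Δλ, we have λ = λ' - Δλ

First calculate the Compton shift:
Δλ = λ_C(1 - cos θ)
Δλ = 2.4263 × (1 - cos(49°))
Δλ = 2.4263 × 0.3439
Δλ = 0.8345 pm

Initial wavelength:
λ = λ' - Δλ
λ = 9.6345 - 0.8345
λ = 8.8000 pm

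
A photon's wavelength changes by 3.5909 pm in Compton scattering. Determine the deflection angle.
118.68°

From the Compton formula Δλ = λ_C(1 - cos θ), we can solve for θ:

cos θ = 1 - Δλ/λ_C

Given:
- Δλ = 3.5909 pm
- λ_C = h/(m_e·c) ≈ 2.42631024 pm

cos θ = 1 - 3.5909/2.42631024
cos θ = 1 - 1.479984
cos θ = -0.479984

θ = arccos(-0.479984)
θ = 118.68°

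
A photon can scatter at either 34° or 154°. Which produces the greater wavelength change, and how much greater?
154° produces the larger shift by a factor of 11.106

Calculate both shifts using Δλ = λ_C(1 - cos θ):

For θ₁ = 34°:
Δλ₁ = 2.4263 × (1 - cos(34°))
Δλ₁ = 2.4263 × 0.1710
Δλ₁ = 0.4148 pm

For θ₂ = 154°:
Δλ₂ = 2.4263 × (1 - cos(154°))
Δλ₂ = 2.4263 × 1.8988
Δλ₂ = 4.6071 pm

The 154° angle produces the larger shift.
Ratio: 4.6071/0.4148 = 11.106

(Intermediate values are shown rounded; full precision is carried through to the final answer.)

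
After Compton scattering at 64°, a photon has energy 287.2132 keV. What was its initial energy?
419.7001 keV

Convert final energy to wavelength (hc ≈ 1239.842 keV·pm):
λ' = hc/E' = 1239.842 / 287.2132 = 4.3168 pm

Calculate the Compton shift:
Δλ = λ_C(1 - cos(64°))
Δλ = 2.4263 × (1 - cos(64°))
Δλ = 1.3627 pm

Initial wavelength:
λ = λ' - Δλ = 4.3168 - 1.3627 = 2.9541 pm

Initial energy:
E = hc/λ = 1239.842 / 2.9541 = 419.7001 keV

(Intermediate values are shown rounded; full precision is carried through to the final answer.)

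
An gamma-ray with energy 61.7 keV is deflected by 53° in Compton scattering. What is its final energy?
58.8696 keV

First convert energy to wavelength:
λ = hc/E, with hc ≈ 1239.842 keV·pm (i.e. 1239.842 eV·nm)

For E = 61.7 keV = 61700 eV:
λ = 1239.842 keV·pm / 61.7 keV
λ = 20.0947 pm

Calculate the Compton shift:
Δλ = λ_C(1 - cos(53°)) = 2.4263 × 0.3982
Δλ = 0.9661 pm

Final wavelength:
λ' = 20.0947 + 0.9661 = 21.0608 pm

Final energy:
E' = hc/λ' = 1239.842 / 21.0608 = 58.8696 keV

(Intermediate values are shown rounded; full precision is carried through to the final answer.)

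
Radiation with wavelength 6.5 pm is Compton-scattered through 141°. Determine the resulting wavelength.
10.8119 pm

Using the Compton scattering formula:
λ' = λ + Δλ = λ + λ_C(1 - cos θ)

Given:
- Initial wavelength λ = 6.5 pm
- Scattering angle θ = 141°
- Compton wavelength λ_C ≈ 2.4263 pm

Calculate the shift:
Δλ = 2.4263 × (1 - cos(141°))
Δλ = 2.4263 × 1.7771
Δλ = 4.3119 pm

Final wavelength:
λ' = 6.5 + 4.3119 = 10.8119 pm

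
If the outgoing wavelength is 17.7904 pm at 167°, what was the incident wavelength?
13.0000 pm

From λ' = λ + Δλ, we have λ = λ' - Δλ

First calculate the Compton shift:
Δλ = λ_C(1 - cos θ)
Δλ = 2.4263 × (1 - cos(167°))
Δλ = 2.4263 × 1.9744
Δλ = 4.7904 pm

Initial wavelength:
λ = λ' - Δλ
λ = 17.7904 - 4.7904
λ = 13.0000 pm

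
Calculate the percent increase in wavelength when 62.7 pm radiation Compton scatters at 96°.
4.2742%

Calculate the Compton shift:
Δλ = λ_C(1 - cos(96°))
Δλ = 2.4263 × (1 - cos(96°))
Δλ = 2.4263 × 1.1045
Δλ = 2.6799 pm

Percentage change:
(Δλ/λ₀) × 100 = (2.6799/62.7) × 100
= 4.2742%

(Intermediate values are shown rounded; full precision is carried through to the final answer.)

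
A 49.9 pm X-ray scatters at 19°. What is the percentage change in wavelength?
0.2649%

Calculate the Compton shift:
Δλ = λ_C(1 - cos(19°))
Δλ = 2.4263 × (1 - cos(19°))
Δλ = 2.4263 × 0.0545
Δλ = 0.1322 pm

Percentage change:
(Δλ/λ₀) × 100 = (0.1322/49.9) × 100
= 0.2649%

(Intermediate values are shown rounded; full precision is carried through to the final answer.)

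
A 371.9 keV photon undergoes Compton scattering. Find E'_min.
151.4510 keV (at θ = 180°)

The scattered photon has minimum energy when its wavelength is maximum, i.e., when the Compton shift Δλ = λ_C(1 − cos θ) is maximum. This occurs at θ = 180° (backscattering), giving Δλ_max = 2λ_C = 4.8526 pm.

Initial wavelength: λ₀ = hc/E₀ = 3.3338 pm
Maximum final wavelength: λ'_max = λ₀ + 2λ_C = 3.3338 + 4.8526 = 8.1864 pm
Minimum final energy: E'_min = hc/λ'_max = 151.4510 keV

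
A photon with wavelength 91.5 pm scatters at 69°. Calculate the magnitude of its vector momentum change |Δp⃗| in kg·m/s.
8.1354e-24 kg·m/s

Photon momentum magnitude is p = h/λ.

Initial momentum:
p₀ = h/λ = 6.6261e-34/9.1500e-11 = 7.2416e-24 kg·m/s

After scattering:
λ' = λ + Δλ = 91.5 + 1.5568 = 93.0568 pm
p' = h/λ' = 6.6261e-34/9.3057e-11 = 7.1205e-24 kg·m/s

Momentum is a vector; the scattered photon's direction makes angle θ = 69° with the incident direction. The magnitude of the vector change Δp⃗ = p⃗₀ − p⃗' is found from the law of cosines:
|Δp⃗|² = p₀² + p'² − 2p₀p'cos θ
|Δp⃗|² = (7.2416e-24)² + (7.1205e-24)² − 2·7.2416e-24·7.1205e-24·cos(69°)
|Δp⃗| = 8.1354e-24 kg·m/s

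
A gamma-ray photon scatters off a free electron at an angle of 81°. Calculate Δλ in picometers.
2.0468 pm

Using the Compton scattering formula:
Δλ = λ_C(1 - cos θ)

where λ_C = h/(m_e·c) ≈ 2.4263 pm is the Compton wavelength of an electron.

For θ = 81°:
cos(81°) = 0.1564
1 - cos(81°) = 0.8436

Δλ = 2.4263 × 0.8436
Δλ = 2.0468 pm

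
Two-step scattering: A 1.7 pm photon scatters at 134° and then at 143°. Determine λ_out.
10.1758 pm

Apply Compton shift twice:

First scattering at θ₁ = 134°:
Δλ₁ = λ_C(1 - cos(134°))
Δλ₁ = 2.4263 × 1.6947
Δλ₁ = 4.1118 pm

After first scattering:
λ₁ = 1.7 + 4.1118 = 5.8118 pm

Second scattering at θ₂ = 143°:
Δλ₂ = λ_C(1 - cos(143°))
Δλ₂ = 2.4263 × 1.7986
Δλ₂ = 4.3640 pm

Final wavelength:
λ₂ = 5.8118 + 4.3640 = 10.1758 pm

Total shift: Δλ_total = 4.1118 + 4.3640 = 8.4758 pm

(Intermediate values are shown rounded; full precision is carried through to the final answer.)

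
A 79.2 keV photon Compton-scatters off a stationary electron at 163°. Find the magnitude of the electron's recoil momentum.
7.3998e-23 kg·m/s

The electron is initially at rest, so by conservation of momentum:
p⃗_e = p⃗₀ − p⃗'  (incident photon momentum minus scattered photon momentum)

Photon momentum magnitudes (p = h/λ = E/c):
λ₀ = hc/E₀ = 15.6546 pm → p₀ = h/λ₀ = 4.2327e-23 kg·m/s
Δλ = λ_C(1 − cos 163°) = 4.7466 pm
λ' = 20.4012 pm → p' = h/λ' = 3.2479e-23 kg·m/s

The scattered photon makes angle θ = 163° with the incident direction, so by the law of cosines:
|p⃗_e|² = p₀² + p'² − 2p₀p'cos θ
|p⃗_e|² = (4.2327e-23)² + (3.2479e-23)² − 2·4.2327e-23·3.2479e-23·cos(163°)
|p⃗_e| = 7.3998e-23 kg·m/s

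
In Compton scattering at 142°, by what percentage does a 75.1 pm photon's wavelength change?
5.7767%

Calculate the Compton shift:
Δλ = λ_C(1 - cos(142°))
Δλ = 2.4263 × (1 - cos(142°))
Δλ = 2.4263 × 1.7880
Δλ = 4.3383 pm

Percentage change:
(Δλ/λ₀) × 100 = (4.3383/75.1) × 100
= 5.7767%

(Intermediate values are shown rounded; full precision is carried through to the final answer.)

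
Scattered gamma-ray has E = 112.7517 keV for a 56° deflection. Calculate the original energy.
124.9000 keV

Convert final energy to wavelength (hc ≈ 1239.842 keV·pm):
λ' = hc/E' = 1239.842 / 112.7517 = 10.9962 pm

Calculate the Compton shift:
Δλ = λ_C(1 - cos(56°))
Δλ = 2.4263 × (1 - cos(56°))
Δλ = 1.0695 pm

Initial wavelength:
λ = λ' - Δλ = 10.9962 - 1.0695 = 9.9267 pm

Initial energy:
E = hc/λ = 1239.842 / 9.9267 = 124.9000 keV

(Intermediate values are shown rounded; full precision is carried through to the final answer.)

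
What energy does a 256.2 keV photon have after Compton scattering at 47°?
220.9694 keV

First convert energy to wavelength:
λ = hc/E, with hc ≈ 1239.842 keV·pm (i.e. 1239.842 eV·nm)

For E = 256.2 keV = 256200 eV:
λ = 1239.842 keV·pm / 256.2 keV
λ = 4.8394 pm

Calculate the Compton shift:
Δλ = λ_C(1 - cos(47°)) = 2.4263 × 0.3180
Δλ = 0.7716 pm

Final wavelength:
λ' = 4.8394 + 0.7716 = 5.6109 pm

Final energy:
E' = hc/λ' = 1239.842 / 5.6109 = 220.9694 keV

(Intermediate values are shown rounded; full precision is carried through to the final answer.)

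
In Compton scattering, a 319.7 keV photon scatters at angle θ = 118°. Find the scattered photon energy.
166.5663 keV

First convert energy to wavelength:
λ = hc/E, with hc ≈ 1239.842 keV·pm (i.e. 1239.842 eV·nm)

For E = 319.7 keV = 319700 eV:
λ = 1239.842 keV·pm / 319.7 keV
λ = 3.8781 pm

Calculate the Compton shift:
Δλ = λ_C(1 - cos(118°)) = 2.4263 × 1.4695
Δλ = 3.5654 pm

Final wavelength:
λ' = 3.8781 + 3.5654 = 7.4435 pm

Final energy:
E' = hc/λ' = 1239.842 / 7.4435 = 166.5663 keV

(Intermediate values are shown rounded; full precision is carried through to the final answer.)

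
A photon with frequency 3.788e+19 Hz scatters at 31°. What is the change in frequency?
1.589e+18 Hz (decrease)

Convert frequency to wavelength (c = 299792458 m/s):
λ₀ = c/f₀ = 299792458/3.788e+19 = 7.9142676e-12 m = 7.9143 pm

Calculate Compton shift:
Δλ = λ_C(1 - cos(31°)) = 0.3466 pm

Final wavelength:
λ' = λ₀ + Δλ = 7.9143 + 0.3466 = 8.2608 pm

Final frequency:
f' = c/λ' = 299792458/8.2608241e-12 = 3.6290866e+19 Hz

Frequency shift (decrease):
Δf = f₀ - f' = 3.788e+19 - 3.6290866e+19 = 1.589e+18 Hz

(Intermediate values are shown rounded; full precision is carried through to the final answer.)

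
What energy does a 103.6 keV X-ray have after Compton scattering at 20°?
102.3486 keV

First convert energy to wavelength:
λ = hc/E, with hc ≈ 1239.842 keV·pm (i.e. 1239.842 eV·nm)

For E = 103.6 keV = 103600 eV:
λ = 1239.842 keV·pm / 103.6 keV
λ = 11.9676 pm

Calculate the Compton shift:
Δλ = λ_C(1 - cos(20°)) = 2.4263 × 0.0603
Δλ = 0.1463 pm

Final wavelength:
λ' = 11.9676 + 0.1463 = 12.1139 pm

Final energy:
E' = hc/λ' = 1239.842 / 12.1139 = 102.3486 keV

(Intermediate values are shown rounded; full precision is carried through to the final answer.)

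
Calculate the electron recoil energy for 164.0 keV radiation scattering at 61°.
23.2692 keV

By energy conservation: K_e = E_initial - E_final

First find the scattered photon energy:
Initial wavelength: λ = hc/E = 7.5600 pm
Compton shift: Δλ = λ_C(1 - cos(61°)) = 1.2500 pm
Final wavelength: λ' = 7.5600 + 1.2500 = 8.8100 pm
Final photon energy: E' = hc/λ' = 140.7308 keV

Electron kinetic energy:
K_e = E - E' = 164.0000 - 140.7308 = 23.2692 keV

(Intermediate values are shown rounded; full precision is carried through to the final answer.)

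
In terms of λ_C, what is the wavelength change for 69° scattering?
0.6416 λ_C

The Compton shift formula is:
Δλ = λ_C(1 - cos θ)

Dividing both sides by λ_C:
Δλ/λ_C = 1 - cos θ

For θ = 69°:
Δλ/λ_C = 1 - cos(69°)
Δλ/λ_C = 1 - 0.3584
Δλ/λ_C = 0.6416

This means the shift is 0.6416 × λ_C = 1.5568 pm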